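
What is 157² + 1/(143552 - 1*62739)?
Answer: 1991959638/80813 ≈ 24649.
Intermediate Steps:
157² + 1/(143552 - 1*62739) = 24649 + 1/(143552 - 62739) = 24649 + 1/80813 = 1991959638/80813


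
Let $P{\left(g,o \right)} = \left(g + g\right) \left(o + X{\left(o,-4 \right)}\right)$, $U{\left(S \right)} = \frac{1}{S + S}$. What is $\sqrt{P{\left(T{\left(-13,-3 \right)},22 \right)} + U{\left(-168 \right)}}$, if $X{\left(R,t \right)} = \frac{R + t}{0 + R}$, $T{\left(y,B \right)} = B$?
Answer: $\frac{i \sqrt{116892237}}{924} \approx 11.701 i$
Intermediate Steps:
$X{\left(R,t \right)} = \frac{R + t}{R}$
$U{\left(S \right)} = \frac{1}{2 S}$
$P{\left(g,o \right)} = 2 g \left(o + \frac{-4 + o}{o}\right)$ ($P{\left(g,o \right)} = \left(g + g\right) \left(o + \frac{o - 4}{o}\right) = 2 g \left(o + \frac{-4 + o}{o}\right)$)
$\sqrt{P{\left(T{\left(-13,-3 \right)},22 \right)} + U{\left(-168 \right)}} = \sqrt{2 \left(-3\right) \frac{1}{22} \left(-4 + 22 + 22^{2}\right) + \frac{1}{2 \left(-168\right)}} = \sqrt{2 \left(-3\right) \frac{1}{22} \left(-4 + 22 + 484\right) + \frac{1}{2} \left(- \frac{1}{168}\right)} = \sqrt{2 \left(-3\right) \frac{1}{22} \cdot 502 - \frac{1}{336}} = \sqrt{- \frac{1506}{11} - \frac{1}{336}} = \sqrt{- \frac{506027}{3696}} = \frac{i \sqrt{116892237}}{924}$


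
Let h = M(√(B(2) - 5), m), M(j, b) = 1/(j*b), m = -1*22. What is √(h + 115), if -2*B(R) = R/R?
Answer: √(55660 + 2*I*√22)/22 ≈ 10.724 + 0.00090368*I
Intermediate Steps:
B(R) = -½ (B(R) = -R/(2*R) = -½*1 = -½)
m = -22
M(j, b) = 1/(b*j)
h = I*√22/242 (h = 1/((-22)*(√(-½ - 5))) = -(-I*√22/11)/22 = -(-1)*I*√22/242 = I*√22/242 ≈ 0.019382*I)
√(h + 115) = √(I*√22/242 + 115) = √(115 + I*√22/242)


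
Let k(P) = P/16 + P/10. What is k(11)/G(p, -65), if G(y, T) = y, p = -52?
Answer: -11/320 ≈ -0.034375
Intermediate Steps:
k(P) = 13*P/80 (k(P) = P*(1/16) + P*(⅒) = P/16 + P/10 = 13*P/80)
k(11)/G(p, -65) = ((13/80)*11)/(-52) = (143/80)*(-1/52) = -11/320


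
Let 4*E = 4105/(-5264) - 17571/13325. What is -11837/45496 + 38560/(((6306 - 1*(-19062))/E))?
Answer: -5692726841279/5382632214960 ≈ -1.0576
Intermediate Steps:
E = -147192869/280571200 (E = (4105/(-5264) - 17571/13325)/4 = (4105*(-1/5264) - 17571*1/13325)/4 = (-4105/5264 - 17571/13325)/4 = (¼)*(-147192869/70142800) = -147192869/280571200 ≈ -0.52462)
-11837/45496 + 38560/(((6306 - 1*(-19062))/E)) = -11837/45496 + 38560/(((6306 - 1*(-19062))/(-147192869/280571200))) = -11837*1/45496 + 38560/(((6306 + 19062)*(-280571200/147192869))) = -11837/45496 + 38560/((25368*(-280571200/147192869))) = -11837/45496 + 38560/(-7117530201600/147192869) = -11837/45496 + 38560*(-147192869/7117530201600) = -11837/45496 - 35473481429/44484563760 = -5692726841279/5382632214960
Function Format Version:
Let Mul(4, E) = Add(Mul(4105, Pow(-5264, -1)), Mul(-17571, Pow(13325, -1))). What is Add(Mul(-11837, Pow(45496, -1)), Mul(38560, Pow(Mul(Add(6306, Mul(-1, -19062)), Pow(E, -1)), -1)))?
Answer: Rational(-5692726841279, 5382632214960) ≈ -1.0576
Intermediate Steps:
E = Rational(-147192869, 280571200) (E = Mul(Rational(1, 4), Add(Mul(4105, Pow(-5264, -1)), Mul(-17571, Pow(13325, -1)))) = Mul(Rational(1, 4), Add(Mul(4105, Rational(-1, 5264)), Mul(-17571, Rational(1, 13325)))) = Mul(Rational(1, 4), Add(Rational(-4105, 5264), Rational(-17571, 13325))) = Mul(Rational(1, 4), Rational(-147192869, 70142800)) = Rational(-147192869, 280571200) ≈ -0.52462)
Add(Mul(-11837, Pow(45496, -1)), Mul(38560, Pow(Mul(Add(6306, Mul(-1, -19062)), Pow(E, -1)), -1))) = Add(Mul(-11837, Pow(45496, -1)), Mul(38560, Pow(Mul(Add(6306, Mul(-1, -19062)), Pow(Rational(-147192869, 280571200), -1)), -1))) = Add(Mul(-11837, Rational(1, 45496)), Mul(38560, Pow(Mul(Add(6306, 19062), Rational(-280571200, 147192869)), -1))) = Add(Rational(-11837, 45496), Mul(38560, Pow(Mul(25368, Rational(-280571200, 147192869)), -1))) = Add(Rational(-11837, 45496), Mul(38560, Pow(Rational(-7117530201600, 147192869), -1))) = Add(Rational(-11837, 45496), Mul(38560, Rational(-147192869, 7117530201600))) = Add(Rational(-11837, 45496), Rational(-35473481429, 44484563760)) = Rational(-5692726841279, 5382632214960)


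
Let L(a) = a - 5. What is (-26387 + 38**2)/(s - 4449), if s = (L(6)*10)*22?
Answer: 24943/4229 ≈ 5.8981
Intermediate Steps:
L(a) = -5 + a
s = 220 (s = ((-5 + 6)*10)*22 = (1*10)*22 = 10*22 = 220)
(-26387 + 38**2)/(s - 4449) = (-26387 + 38**2)/(220 - 4449) = (-26387 + 1444)/(-4229) = -24943*(-1/4229) = 24943/4229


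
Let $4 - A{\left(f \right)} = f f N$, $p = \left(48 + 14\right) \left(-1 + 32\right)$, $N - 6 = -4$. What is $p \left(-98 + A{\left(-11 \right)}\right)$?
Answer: $-645792$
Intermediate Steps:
$N = 2$ ($N = 6 - 4 = 2$)
$p = 1922$ ($p = 62 \cdot 31 = 1922$)
$A{\left(f \right)} = 4 - 2 f^{2}$ ($A{\left(f \right)} = 4 - f f 2 = 4 - f^{2} \cdot 2 = 4 - 2 f^{2}$)
$p \left(-98 + A{\left(-11 \right)}\right) = 1922 \left(-98 + \left(4 - 2 \left(-11\right)^{2}\right)\right) = 1922 \left(-98 + \left(4 - 242\right)\right) = 1922 \left(-98 - 238\right) = 1922 \left(-336\right) = -645792$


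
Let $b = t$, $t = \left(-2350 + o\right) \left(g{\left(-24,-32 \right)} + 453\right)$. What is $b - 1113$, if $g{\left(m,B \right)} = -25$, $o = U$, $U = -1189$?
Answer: $-1515805$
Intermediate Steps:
$o = -1189$
$t = -1514692$ ($t = \left(-2350 - 1189\right) \left(-25 + 453\right) = \left(-3539\right) 428 = -1514692$)
$b = -1514692$
$b - 1113 = -1514692 - 1113 = -1515805$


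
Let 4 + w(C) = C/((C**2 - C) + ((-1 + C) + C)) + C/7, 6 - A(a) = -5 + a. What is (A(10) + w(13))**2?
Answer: 1841449/1605289 ≈ 1.1471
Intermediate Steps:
A(a) = 11 - a (A(a) = 6 - (-5 + a) = 6 + (5 - a) = 11 - a)
w(C) = -4 + C/7 + C/(-1 + C + C**2) (w(C) = -4 + (C/((C**2 - C) + ((-1 + C) + C)) + C/7) = -4 + (C/((C**2 - C) + (-1 + 2*C)) + C*(1/7)) = -4 + (C/(-1 + C + C**2) + C/7) = -4 + (C/7 + C/(-1 + C + C**2)) = -4 + C/7 + C/(-1 + C + C**2))
(A(10) + w(13))**2 = ((11 - 1*10) + (28 + 13**3 - 27*13**2 - 22*13)/(7*(-1 + 13 + 13**2)))**2 = ((11 - 10) + (28 + 2197 - 27*169 - 286)/(7*(-1 + 13 + 169)))**2 = (1 + (1/7)*(28 + 2197 - 4563 - 286)/181)**2 = (1 + (1/7)*(1/181)*(-2624))**2 = (1 - 2624/1267)**2 = (-1357/1267)**2 = 1841449/1605289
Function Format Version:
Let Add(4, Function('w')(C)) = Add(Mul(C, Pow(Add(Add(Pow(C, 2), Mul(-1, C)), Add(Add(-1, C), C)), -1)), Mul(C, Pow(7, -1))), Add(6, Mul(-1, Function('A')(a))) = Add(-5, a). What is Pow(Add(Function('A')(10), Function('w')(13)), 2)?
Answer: Rational(1841449, 1605289) ≈ 1.1471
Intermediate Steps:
Function('A')(a) = Add(11, Mul(-1, a)) (Function('A')(a) = Add(6, Mul(-1, Add(-5, a))) = Add(6, Add(5, Mul(-1, a))) = Add(11, Mul(-1, a)))
Function('w')(C) = Add(-4, Mul(Rational(1, 7), C), Mul(C, Pow(Add(-1, C, Pow(C, 2)), -1))) (Function('w')(C) = Add(-4, Add(Mul(C, Pow(Add(Add(Pow(C, 2), Mul(-1, C)), Add(Add(-1, C), C)), -1)), Mul(C, Pow(7, -1)))) = Add(-4, Add(Mul(C, Pow(Add(Add(Pow(C, 2), Mul(-1, C)), Add(-1, Mul(2, C))), -1)), Mul(C, Rational(1, 7)))) = Add(-4, Add(Mul(C, Pow(Add(-1, C, Pow(C, 2)), -1)), Mul(Rational(1, 7), C))) = Add(-4, Add(Mul(Rational(1, 7), C), Mul(C, Pow(Add(-1, C, Pow(C, 2)), -1)))) = Add(-4, Mul(Rational(1, 7), C), Mul(C, Pow(Add(-1, C, Pow(C, 2)), -1))))
Pow(Add(Function('A')(10), Function('w')(13)), 2) = Pow(Add(Add(11, Mul(-1, 10)), Mul(Rational(1, 7), Pow(Add(-1, 13, Pow(13, 2)), -1), Add(28, Pow(13, 3), Mul(-27, Pow(13, 2)), Mul(-22, 13)))), 2) = Pow(Add(Add(11, -10), Mul(Rational(1, 7), Pow(Add(-1, 13, 169), -1), Add(28, 2197, Mul(-27, 169), -286))), 2) = Pow(Add(1, Mul(Rational(1, 7), Pow(181, -1), Add(28, 2197, -4563, -286))), 2) = Pow(Add(1, Mul(Rational(1, 7), Rational(1, 181), -2624)), 2) = Pow(Add(1, Rational(-2624, 1267)), 2) = Pow(Rational(-1357, 1267), 2) = Rational(1841449, 1605289)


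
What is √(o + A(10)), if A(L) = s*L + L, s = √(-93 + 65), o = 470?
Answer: 2*√(120 + 5*I*√7) ≈ 21.942 + 1.2058*I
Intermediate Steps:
s = 2*I*√7 (s = √(-28) = 2*I*√7 ≈ 5.2915*I)
A(L) = L + 2*I*L*√7 (A(L) = (2*I*√7)*L + L = 2*I*L*√7 + L = L + 2*I*L*√7)
√(o + A(10)) = √(470 + 10*(1 + 2*I*√7)) = √(470 + (10 + 20*I*√7)) = √(480 + 20*I*√7)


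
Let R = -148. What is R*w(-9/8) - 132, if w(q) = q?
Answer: 69/2 ≈ 34.500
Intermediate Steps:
R*w(-9/8) - 132 = -(-1332)/8 - 132 = -148*(-9/8) - 132 = 333/2 - 132 = 69/2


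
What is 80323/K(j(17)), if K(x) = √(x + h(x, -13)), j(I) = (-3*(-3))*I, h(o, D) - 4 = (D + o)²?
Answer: 80323*√19757/19757 ≈ 571.45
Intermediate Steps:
h(o, D) = 4 + (D + o)²
j(I) = 9*I
K(x) = √(4 + x + (-13 + x)²) (K(x) = √(x + (4 + (-13 + x)²)) = √(4 + x + (-13 + x)²))
80323/K(j(17)) = 80323/(√(4 + 9*17 + (-13 + 9*17)²)) = 80323/(√(4 + 153 + (-13 + 153)²)) = 80323/(√(4 + 153 + 140²)) = 80323/(√(4 + 153 + 19600)) = 80323/(√19757) = 80323*(√19757/19757) = 80323*√19757/19757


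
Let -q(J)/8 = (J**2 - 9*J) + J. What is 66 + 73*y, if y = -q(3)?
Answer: -8694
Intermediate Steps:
q(J) = -8*J**2 + 64*J (q(J) = -8*((J**2 - 9*J) + J) = -8*(J**2 - 8*J) = -8*J**2 + 64*J)
y = -120 (y = -8*3*(8 - 1*3) = -8*3*(8 - 3) = -8*3*5 = -1*120 = -120)
66 + 73*y = 66 + 73*(-120) = 66 - 8760 = -8694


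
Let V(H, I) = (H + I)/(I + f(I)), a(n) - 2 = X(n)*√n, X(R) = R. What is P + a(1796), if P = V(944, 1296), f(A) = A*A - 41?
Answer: 3363982/1680871 + 3592*√449 ≈ 76115.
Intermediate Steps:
f(A) = -41 + A² (f(A) = A² - 41 = -41 + A²)
a(n) = 2 + n^(3/2) (a(n) = 2 + n*√n = 2 + n^(3/2))
V(H, I) = (H + I)/(-41 + I + I²) (V(H, I) = (H + I)/(I + (-41 + I²)) = (H + I)/(-41 + I + I²))
P = 2240/1680871 (P = (944 + 1296)/(-41 + 1296 + 1296²) = 2240/(-41 + 1296 + 1679616) = 2240/1680871 ≈ 0.0013326)
P + a(1796) = 2240/1680871 + (2 + 1796^(3/2)) = 2240/1680871 + (2 + 3592*√449) = 3363982/1680871 + 3592*√449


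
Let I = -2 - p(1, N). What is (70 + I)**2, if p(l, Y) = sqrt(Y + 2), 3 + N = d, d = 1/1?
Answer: 4624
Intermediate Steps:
d = 1
N = -2 (N = -3 + 1 = -2)
p(l, Y) = sqrt(2 + Y)
I = -2 (I = -2 - sqrt(2 - 2) = -2 - sqrt(0) = -2 - 1*0 = -2 + 0 = -2)
(70 + I)**2 = (70 - 2)**2 = 68**2 = 4624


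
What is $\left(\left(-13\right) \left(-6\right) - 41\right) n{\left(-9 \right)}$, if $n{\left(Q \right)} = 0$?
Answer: $0$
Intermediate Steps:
$\left(\left(-13\right) \left(-6\right) - 41\right) n{\left(-9 \right)} = \left(\left(-13\right) \left(-6\right) - 41\right) 0 = \left(78 - 41\right) 0 = 37 \cdot 0 = 0$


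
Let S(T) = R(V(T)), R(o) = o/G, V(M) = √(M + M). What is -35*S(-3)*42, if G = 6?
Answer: -245*I*√6 ≈ -600.13*I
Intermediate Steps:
V(M) = √2*√M (V(M) = √(2*M) = √2*√M)
R(o) = o/6
S(T) = √2*√T/6 (S(T) = (√2*√T)/6 = √2*√T/6)
-35*S(-3)*42 = -35*√2*√(-3)/6*42 = -35*√2*I*√3/6*42 = -35*I*√6/6*42 = -245*I*√6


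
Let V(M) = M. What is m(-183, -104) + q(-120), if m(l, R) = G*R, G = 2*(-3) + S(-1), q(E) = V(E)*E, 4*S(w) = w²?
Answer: 14998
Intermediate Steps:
S(w) = w²/4
q(E) = E² (q(E) = E*E = E²)
G = -23/4 (G = 2*(-3) + (¼)*(-1)² = -6 + (¼)*1 = -6 + ¼ = -23/4 ≈ -5.7500)
m(l, R) = -23*R/4
m(-183, -104) + q(-120) = -23/4*(-104) + (-120)² = 598 + 14400 = 14998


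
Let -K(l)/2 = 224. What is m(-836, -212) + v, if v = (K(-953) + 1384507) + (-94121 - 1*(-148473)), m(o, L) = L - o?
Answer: 1439035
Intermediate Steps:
K(l) = -448 (K(l) = -2*224 = -448)
v = 1438411 (v = (-448 + 1384507) + (-94121 - 1*(-148473)) = 1384059 + (-94121 + 148473) = 1384059 + 54352 = 1438411)
m(-836, -212) + v = (-212 - 1*(-836)) + 1438411 = (-212 + 836) + 1438411 = 624 + 1438411 = 1439035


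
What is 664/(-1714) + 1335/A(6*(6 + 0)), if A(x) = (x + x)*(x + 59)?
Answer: -75119/390792 ≈ -0.19222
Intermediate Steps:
A(x) = 2*x*(59 + x) (A(x) = (2*x)*(59 + x) = 2*x*(59 + x))
664/(-1714) + 1335/A(6*(6 + 0)) = 664/(-1714) + 1335/((2*(6*(6 + 0))*(59 + 6*(6 + 0)))) = 664*(-1/1714) + 1335/((2*(6*6)*(59 + 6*6))) = -332/857 + 1335/((2*36*(59 + 36))) = -332/857 + 1335/((2*36*95)) = -332/857 + 1335/6840 = -332/857 + 1335*(1/6840) = -332/857 + 89/456 = -75119/390792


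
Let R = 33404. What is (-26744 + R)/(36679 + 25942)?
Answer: 6660/62621 ≈ 0.10635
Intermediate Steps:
(-26744 + R)/(36679 + 25942) = (-26744 + 33404)/(36679 + 25942) = 6660/62621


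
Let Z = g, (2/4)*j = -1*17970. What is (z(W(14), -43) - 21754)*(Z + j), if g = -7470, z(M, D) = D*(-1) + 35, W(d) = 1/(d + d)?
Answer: 940955160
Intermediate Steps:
j = -35940 (j = 2*(-1*17970) = 2*(-17970) = -35940)
W(d) = 1/(2*d)
z(M, D) = 35 - D (z(M, D) = -D + 35 = 35 - D)
Z = -7470
(z(W(14), -43) - 21754)*(Z + j) = ((35 - 1*(-43)) - 21754)*(-7470 - 35940) = ((35 + 43) - 21754)*(-43410) = (78 - 21754)*(-43410) = -21676*(-43410) = 940955160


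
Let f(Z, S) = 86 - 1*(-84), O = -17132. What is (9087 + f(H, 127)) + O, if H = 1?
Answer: -7875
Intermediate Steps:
f(Z, S) = 170 (f(Z, S) = 86 + 84 = 170)
(9087 + f(H, 127)) + O = (9087 + 170) - 17132 = 9257 - 17132 = -7875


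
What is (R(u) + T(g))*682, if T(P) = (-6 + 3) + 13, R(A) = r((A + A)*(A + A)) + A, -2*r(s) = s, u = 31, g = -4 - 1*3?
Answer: -1282842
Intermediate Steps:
g = -7 (g = -4 - 3 = -7)
r(s) = -s/2
R(A) = A - 2*A² (R(A) = -(A + A)*(A + A)/2 + A = -2*A*2*A/2 + A = -2*A² + A = A - 2*A²)
T(P) = 10 (T(P) = -3 + 13 = 10)
(R(u) + T(g))*682 = (31*(1 - 2*31) + 10)*682 = (31*(1 - 62) + 10)*682 = (31*(-61) + 10)*682 = (-1891 + 10)*682 = -1881*682 = -1282842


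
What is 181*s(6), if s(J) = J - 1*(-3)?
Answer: 1629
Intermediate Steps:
s(J) = 3 + J (s(J) = J + 3 = 3 + J)
181*s(6) = 181*(3 + 6) = 181*9 = 1629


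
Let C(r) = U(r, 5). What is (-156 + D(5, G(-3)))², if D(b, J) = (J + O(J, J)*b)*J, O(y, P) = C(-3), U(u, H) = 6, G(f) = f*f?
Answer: 38025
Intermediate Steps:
G(f) = f²
C(r) = 6
O(y, P) = 6
D(b, J) = J*(J + 6*b) (D(b, J) = (J + 6*b)*J = J*(J + 6*b))
(-156 + D(5, G(-3)))² = (-156 + (-3)²*((-3)² + 6*5))² = (-156 + 9*(9 + 30))² = (-156 + 9*39)² = (-156 + 351)² = 195² = 38025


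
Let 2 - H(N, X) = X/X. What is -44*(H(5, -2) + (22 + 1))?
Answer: -1056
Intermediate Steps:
H(N, X) = 1 (H(N, X) = 2 - X/X = 2 - 1*1 = 2 - 1 = 1)
-44*(H(5, -2) + (22 + 1)) = -44*(1 + (22 + 1)) = -44*(1 + 23) = -44*24 = -1056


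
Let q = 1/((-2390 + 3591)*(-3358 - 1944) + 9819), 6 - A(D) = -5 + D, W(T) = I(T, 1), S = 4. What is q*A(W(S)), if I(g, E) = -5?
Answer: -16/6357883 ≈ -2.5166e-6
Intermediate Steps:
W(T) = -5
A(D) = 11 - D (A(D) = 6 - (-5 + D) = 6 + (5 - D) = 11 - D)
q = -1/6357883 (q = 1/(1201*(-5302) + 9819) = 1/(-6367702 + 9819) = 1/(-6357883) = -1/6357883 ≈ -1.5729e-7)
q*A(W(S)) = -(11 - 1*(-5))/6357883 = -(11 + 5)/6357883 = -1/6357883*16 = -16/6357883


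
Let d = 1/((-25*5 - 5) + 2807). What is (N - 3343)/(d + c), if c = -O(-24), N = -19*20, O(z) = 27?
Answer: 9966471/72278 ≈ 137.89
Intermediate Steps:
N = -380
d = 1/2677 (d = 1/((-125 - 5) + 2807) = 1/(-130 + 2807) = 1/2677 ≈ 0.00037355)
c = -27 (c = -1*27 = -27)
(N - 3343)/(d + c) = (-380 - 3343)/(1/2677 - 27) = -3723/(-72278/2677) = -3723*(-2677/72278) = 9966471/72278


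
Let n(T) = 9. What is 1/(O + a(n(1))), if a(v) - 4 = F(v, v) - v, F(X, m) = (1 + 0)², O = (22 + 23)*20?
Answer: 1/896 ≈ 0.0011161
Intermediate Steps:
O = 900 (O = 45*20 = 900)
F(X, m) = 1 (F(X, m) = 1² = 1)
a(v) = 5 - v (a(v) = 4 + (1 - v) = 5 - v)
1/(O + a(n(1))) = 1/(900 + (5 - 1*9)) = 1/(900 + (5 - 9)) = 1/(900 - 4) = 1/896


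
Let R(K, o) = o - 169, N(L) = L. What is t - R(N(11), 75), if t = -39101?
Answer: -39007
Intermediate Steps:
R(K, o) = -169 + o
t - R(N(11), 75) = -39101 - (-169 + 75) = -39101 - 1*(-94) = -39101 + 94 = -39007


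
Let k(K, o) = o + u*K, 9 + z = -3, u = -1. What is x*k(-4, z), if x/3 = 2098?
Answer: -50352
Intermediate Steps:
z = -12 (z = -9 - 3 = -12)
k(K, o) = o - K
x = 6294 (x = 3*2098 = 6294)
x*k(-4, z) = 6294*(-12 - 1*(-4)) = 6294*(-12 + 4) = 6294*(-8) = -50352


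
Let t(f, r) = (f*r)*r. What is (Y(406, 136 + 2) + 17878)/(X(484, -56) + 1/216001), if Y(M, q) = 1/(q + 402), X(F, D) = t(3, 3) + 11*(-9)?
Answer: -2085299790121/8398118340 ≈ -248.31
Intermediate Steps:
t(f, r) = f*r²
X(F, D) = -72 (X(F, D) = 3*3² + 11*(-9) = 3*9 - 99 = 27 - 99 = -72)
Y(M, q) = 1/(402 + q)
(Y(406, 136 + 2) + 17878)/(X(484, -56) + 1/216001) = (1/(402 + (136 + 2)) + 17878)/(-72 + 1/216001) = (1/(402 + 138) + 17878)/(-72 + 1/216001) = (1/540 + 17878)/(-15552071/216001) = (1/540 + 17878)*(-216001/15552071) = (9654121/540)*(-216001/15552071) = -2085299790121/8398118340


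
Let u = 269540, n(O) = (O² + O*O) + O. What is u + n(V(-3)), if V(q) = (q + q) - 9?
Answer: 269975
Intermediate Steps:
V(q) = -9 + 2*q (V(q) = 2*q - 9 = -9 + 2*q)
n(O) = O + 2*O² (n(O) = (O² + O²) + O = 2*O² + O = O + 2*O²)
u + n(V(-3)) = 269540 + (-9 + 2*(-3))*(1 + 2*(-9 + 2*(-3))) = 269540 + (-9 - 6)*(1 + 2*(-9 - 6)) = 269540 - 15*(1 + 2*(-15)) = 269540 - 15*(1 - 30) = 269540 - 15*(-29) = 269540 + 435 = 269975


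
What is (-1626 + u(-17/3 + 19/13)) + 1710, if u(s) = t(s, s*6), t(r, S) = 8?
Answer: 92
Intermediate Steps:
u(s) = 8
(-1626 + u(-17/3 + 19/13)) + 1710 = (-1626 + 8) + 1710 = -1618 + 1710 = 92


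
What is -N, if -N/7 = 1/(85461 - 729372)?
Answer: -7/643911 ≈ -1.0871e-5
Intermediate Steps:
N = 7/643911 (N = -7/(85461 - 729372) = -7/(-643911) = -7*(-1/643911) = 7/643911 ≈ 1.0871e-5)
-N = -1*7/643911 = -7/643911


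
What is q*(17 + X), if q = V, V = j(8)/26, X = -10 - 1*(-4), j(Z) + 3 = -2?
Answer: -55/26 ≈ -2.1154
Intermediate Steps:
j(Z) = -5 (j(Z) = -3 - 2 = -5)
X = -6 (X = -10 + 4 = -6)
V = -5/26 ≈ -0.19231
q = -5/26 ≈ -0.19231
q*(17 + X) = -5*(17 - 6)/26 = -5/26*11 = -55/26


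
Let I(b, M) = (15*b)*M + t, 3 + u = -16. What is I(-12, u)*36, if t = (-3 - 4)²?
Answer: 124884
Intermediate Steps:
u = -19 (u = -3 - 16 = -19)
t = 49 (t = (-7)² = 49)
I(b, M) = 49 + 15*M*b (I(b, M) = (15*b)*M + 49 = 15*M*b + 49 = 49 + 15*M*b)
I(-12, u)*36 = (49 + 15*(-19)*(-12))*36 = (49 + 3420)*36 = 3469*36 = 124884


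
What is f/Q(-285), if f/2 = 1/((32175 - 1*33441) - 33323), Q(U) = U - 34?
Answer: 2/11033891 ≈ 1.8126e-7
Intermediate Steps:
Q(U) = -34 + U
f = -2/34589 (f = 2/((32175 - 1*33441) - 33323) = 2/((32175 - 33441) - 33323) = 2/(-1266 - 33323) = 2/(-34589) = 2*(-1/34589) = -2/34589 ≈ -5.7822e-5)
f/Q(-285) = -2/(34589*(-34 - 285)) = -2/34589/(-319) = -2/34589*(-1/319) = 2/11033891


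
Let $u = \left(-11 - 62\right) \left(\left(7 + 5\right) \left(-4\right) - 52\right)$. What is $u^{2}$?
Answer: $53290000$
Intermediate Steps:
$u = 7300$ ($u = - 73 \left(12 \left(-4\right) - 52\right) = - 73 \left(-48 - 52\right) = \left(-73\right) \left(-100\right) = 7300$)
$u^{2} = 7300^{2} = 53290000$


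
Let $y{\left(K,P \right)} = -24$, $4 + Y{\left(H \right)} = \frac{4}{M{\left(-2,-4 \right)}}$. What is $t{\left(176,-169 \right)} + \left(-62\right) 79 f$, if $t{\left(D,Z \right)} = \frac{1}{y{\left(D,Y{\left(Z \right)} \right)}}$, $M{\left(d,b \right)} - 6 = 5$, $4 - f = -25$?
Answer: $- \frac{3409009}{24} \approx -1.4204 \cdot 10^{5}$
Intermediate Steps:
$f = 29$ ($f = 4 - -25 = 4 + 25 = 29$)
$M{\left(d,b \right)} = 11$ ($M{\left(d,b \right)} = 6 + 5 = 11$)
$Y{\left(H \right)} = - \frac{40}{11}$ ($Y{\left(H \right)} = -4 + \frac{4}{11} = - \frac{40}{11}$)
$t{\left(D,Z \right)} = - \frac{1}{24}$ ($t{\left(D,Z \right)} = \frac{1}{-24} = - \frac{1}{24}$)
$t{\left(176,-169 \right)} + \left(-62\right) 79 f = - \frac{1}{24} + \left(-62\right) 79 \cdot 29 = - \frac{1}{24} - 142042 = - \frac{3409009}{24}$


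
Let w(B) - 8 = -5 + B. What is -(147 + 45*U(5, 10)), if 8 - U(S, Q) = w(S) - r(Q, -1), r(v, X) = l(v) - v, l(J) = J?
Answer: -147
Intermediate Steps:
r(v, X) = 0 (r(v, X) = v - v = 0)
w(B) = 3 + B (w(B) = 8 + (-5 + B) = 3 + B)
U(S, Q) = 5 - S (U(S, Q) = 8 - ((3 + S) - 1*0) = 8 - ((3 + S) + 0) = 8 - (3 + S) = 8 + (-3 - S) = 5 - S)
-(147 + 45*U(5, 10)) = -(147 + 45*(5 - 1*5)) = -(147 + 45*(5 - 5)) = -(147 + 45*0) = -(147 + 0) = -1*147 = -147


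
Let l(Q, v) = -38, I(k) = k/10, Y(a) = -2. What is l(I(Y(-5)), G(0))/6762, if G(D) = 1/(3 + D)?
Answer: -19/3381 ≈ -0.0056196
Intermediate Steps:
I(k) = k/10 (I(k) = k*(⅒) = k/10)
l(I(Y(-5)), G(0))/6762 = -38/6762 = -38*1/6762 = -19/3381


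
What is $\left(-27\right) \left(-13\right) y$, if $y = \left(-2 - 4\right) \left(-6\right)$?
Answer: $12636$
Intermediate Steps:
$y = 36$ ($y = \left(-2 - 4\right) \left(-6\right) = \left(-6\right) \left(-6\right) = 36$)
$\left(-27\right) \left(-13\right) y = \left(-27\right) \left(-13\right) 36 = 351 \cdot 36 = 12636$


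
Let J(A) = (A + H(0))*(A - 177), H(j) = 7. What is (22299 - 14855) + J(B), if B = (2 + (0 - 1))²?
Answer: 6036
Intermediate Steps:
B = 1 (B = (2 - 1)² = 1² = 1)
J(A) = (-177 + A)*(7 + A) (J(A) = (A + 7)*(A - 177) = (7 + A)*(-177 + A) = (-177 + A)*(7 + A))
(22299 - 14855) + J(B) = (22299 - 14855) + (-1239 + 1² - 170*1) = 7444 + (-1239 + 1 - 170) = 7444 - 1408 = 6036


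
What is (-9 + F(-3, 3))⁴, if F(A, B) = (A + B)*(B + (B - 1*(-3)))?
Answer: 6561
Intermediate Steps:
F(A, B) = (3 + 2*B)*(A + B) (F(A, B) = (A + B)*(B + (B + 3)) = (A + B)*(B + (3 + B)) = (A + B)*(3 + 2*B) = (3 + 2*B)*(A + B))
(-9 + F(-3, 3))⁴ = (-9 + (2*3² + 3*(-3) + 3*3 + 2*(-3)*3))⁴ = (-9 + (2*9 - 9 + 9 - 18))⁴ = (-9 + (18 - 9 + 9 - 18))⁴ = (-9 + 0)⁴ = (-9)⁴ = 6561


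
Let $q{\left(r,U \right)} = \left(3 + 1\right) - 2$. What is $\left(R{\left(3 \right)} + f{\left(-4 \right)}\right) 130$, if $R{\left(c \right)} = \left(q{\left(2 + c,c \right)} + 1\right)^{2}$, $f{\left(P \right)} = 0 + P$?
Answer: $650$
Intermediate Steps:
$q{\left(r,U \right)} = 2$ ($q{\left(r,U \right)} = 4 - 2 = 2$)
$f{\left(P \right)} = P$
$R{\left(c \right)} = 9$ ($R{\left(c \right)} = \left(2 + 1\right)^{2} = 3^{2} = 9$)
$\left(R{\left(3 \right)} + f{\left(-4 \right)}\right) 130 = \left(9 - 4\right) 130 = 5 \cdot 130 = 650$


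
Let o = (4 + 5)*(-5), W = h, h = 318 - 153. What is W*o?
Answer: -7425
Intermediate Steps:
h = 165
W = 165
o = -45 (o = 9*(-5) = -45)
W*o = 165*(-45) = -7425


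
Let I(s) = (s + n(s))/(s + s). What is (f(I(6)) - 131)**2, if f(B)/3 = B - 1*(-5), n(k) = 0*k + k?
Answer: 12769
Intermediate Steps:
n(k) = k (n(k) = 0 + k = k)
I(s) = 1 (I(s) = (s + s)/(s + s) = (2*s)/((2*s)) = (2*s)*(1/(2*s)) = 1)
f(B) = 15 + 3*B (f(B) = 3*(B - 1*(-5)) = 3*(B + 5) = 3*(5 + B) = 15 + 3*B)
(f(I(6)) - 131)**2 = ((15 + 3*1) - 131)**2 = ((15 + 3) - 131)**2 = (18 - 131)**2 = (-113)**2 = 12769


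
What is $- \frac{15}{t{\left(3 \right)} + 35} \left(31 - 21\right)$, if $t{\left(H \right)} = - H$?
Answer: $- \frac{75}{16} \approx -4.6875$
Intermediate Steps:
$- \frac{15}{t{\left(3 \right)} + 35} \left(31 - 21\right) = - \frac{15}{\left(-1\right) 3 + 35} \left(31 - 21\right) = - \frac{15}{-3 + 35} \cdot 10 = - \frac{15}{32} \cdot 10 = \left(-15\right) \frac{1}{32} \cdot 10 = \left(- \frac{15}{32}\right) 10 = - \frac{75}{16}$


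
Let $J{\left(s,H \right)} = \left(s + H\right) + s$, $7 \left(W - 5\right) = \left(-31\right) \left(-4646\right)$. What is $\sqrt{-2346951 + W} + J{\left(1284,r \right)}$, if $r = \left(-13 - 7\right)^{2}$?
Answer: $2968 + \frac{2 i \sqrt{28498043}}{7} \approx 2968.0 + 1525.2 i$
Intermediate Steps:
$W = \frac{144061}{7}$ ($W = 5 + \frac{\left(-31\right) \left(-4646\right)}{7} = 5 + \frac{1}{7} \cdot 144026 = 5 + \frac{144026}{7} = \frac{144061}{7} \approx 20580.0$)
$r = 400$ ($r = \left(-20\right)^{2} = 400$)
$J{\left(s,H \right)} = H + 2 s$ ($J{\left(s,H \right)} = \left(H + s\right) + s = H + 2 s$)
$\sqrt{-2346951 + W} + J{\left(1284,r \right)} = \sqrt{-2346951 + \frac{144061}{7}} + \left(400 + 2 \cdot 1284\right) = \sqrt{- \frac{16284596}{7}} + \left(400 + 2568\right) = \frac{2 i \sqrt{28498043}}{7} + 2968 = 2968 + \frac{2 i \sqrt{28498043}}{7}$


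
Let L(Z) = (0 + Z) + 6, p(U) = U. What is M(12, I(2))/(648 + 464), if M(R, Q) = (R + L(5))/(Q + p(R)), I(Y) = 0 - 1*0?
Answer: 23/13344 ≈ 0.0017236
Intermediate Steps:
I(Y) = 0 (I(Y) = 0 + 0 = 0)
L(Z) = 6 + Z (L(Z) = Z + 6 = 6 + Z)
M(R, Q) = (11 + R)/(Q + R) (M(R, Q) = (R + (6 + 5))/(Q + R) = (R + 11)/(Q + R) = (11 + R)/(Q + R))
M(12, I(2))/(648 + 464) = ((11 + 12)/(0 + 12))/(648 + 464) = (23/12)/1112 = ((1/12)*23)*(1/1112) = (23/12)*(1/1112) = 23/13344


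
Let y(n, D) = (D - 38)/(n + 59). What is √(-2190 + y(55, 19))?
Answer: I*√78846/6 ≈ 46.799*I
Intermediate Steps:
y(n, D) = (-38 + D)/(59 + n)
√(-2190 + y(55, 19)) = √(-2190 + (-38 + 19)/(59 + 55)) = √(-2190 - 19/114) = √(-2190 + (1/114)*(-19)) = √(-2190 - ⅙) = √(-13141/6) = I*√78846/6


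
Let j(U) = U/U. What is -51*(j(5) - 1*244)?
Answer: 12393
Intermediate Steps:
j(U) = 1
-51*(j(5) - 1*244) = -51*(1 - 1*244) = -51*(1 - 244) = -51*(-243) = 12393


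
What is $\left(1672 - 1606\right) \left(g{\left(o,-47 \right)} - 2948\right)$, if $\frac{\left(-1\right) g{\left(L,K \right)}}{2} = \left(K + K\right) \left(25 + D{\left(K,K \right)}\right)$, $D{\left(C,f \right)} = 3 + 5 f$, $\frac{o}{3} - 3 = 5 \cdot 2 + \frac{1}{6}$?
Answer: $-2763024$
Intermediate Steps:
$o = \frac{79}{2}$ ($o = 9 + 3 \left(5 \cdot 2 + \frac{1}{6}\right) = 9 + 3 \left(10 + \frac{1}{6}\right) = 9 + 3 \cdot \frac{61}{6} = 9 + \frac{61}{2} = \frac{79}{2} \approx 39.5$)
$g{\left(L,K \right)} = - 4 K \left(28 + 5 K\right)$ ($g{\left(L,K \right)} = - 2 \left(K + K\right) \left(25 + \left(3 + 5 K\right)\right) = - 2 \cdot 2 K \left(28 + 5 K\right) = - 4 K \left(28 + 5 K\right)$)
$\left(1672 - 1606\right) \left(g{\left(o,-47 \right)} - 2948\right) = \left(1672 - 1606\right) \left(\left(-4\right) \left(-47\right) \left(28 + 5 \left(-47\right)\right) - 2948\right) = 66 \left(\left(-4\right) \left(-47\right) \left(28 - 235\right) - 2948\right) = 66 \left(\left(-4\right) \left(-47\right) \left(-207\right) - 2948\right) = 66 \left(-38916 - 2948\right) = 66 \left(-41864\right) = -2763024$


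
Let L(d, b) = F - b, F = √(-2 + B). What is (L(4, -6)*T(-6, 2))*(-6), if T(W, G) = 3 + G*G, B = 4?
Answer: -252 - 42*√2 ≈ -311.40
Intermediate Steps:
F = √2 (F = √(-2 + 4) = √2 ≈ 1.4142)
T(W, G) = 3 + G²
L(d, b) = √2 - b
(L(4, -6)*T(-6, 2))*(-6) = ((√2 - 1*(-6))*(3 + 2²))*(-6) = ((√2 + 6)*(3 + 4))*(-6) = ((6 + √2)*7)*(-6) = (42 + 7*√2)*(-6) = -252 - 42*√2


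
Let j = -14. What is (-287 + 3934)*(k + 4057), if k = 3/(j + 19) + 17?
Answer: 74300331/5 ≈ 1.4860e+7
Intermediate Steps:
k = 88/5 (k = 3/(-14 + 19) + 17 = 3/5 + 17 = 88/5 ≈ 17.600)
(-287 + 3934)*(k + 4057) = (-287 + 3934)*(88/5 + 4057) = 3647*(20373/5) = 74300331/5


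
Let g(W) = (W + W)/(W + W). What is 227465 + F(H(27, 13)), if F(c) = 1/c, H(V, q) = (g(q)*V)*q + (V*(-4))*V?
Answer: 583447724/2565 ≈ 2.2747e+5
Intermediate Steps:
g(W) = 1 (g(W) = (2*W)/((2*W)) = (2*W)*(1/(2*W)) = 1)
H(V, q) = -4*V² + V*q (H(V, q) = (1*V)*q + (V*(-4))*V = V*q + (-4*V)*V = V*q - 4*V² = -4*V² + V*q)
227465 + F(H(27, 13)) = 227465 + 1/(27*(13 - 4*27)) = 227465 + 1/(27*(13 - 108)) = 227465 + 1/(27*(-95)) = 227465 + 1/(-2565) = 227465 - 1/2565 = 583447724/2565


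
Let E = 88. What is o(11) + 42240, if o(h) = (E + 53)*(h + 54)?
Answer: 51405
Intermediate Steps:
o(h) = 7614 + 141*h (o(h) = (88 + 53)*(h + 54) = 141*(54 + h) = 7614 + 141*h)
o(11) + 42240 = (7614 + 141*11) + 42240 = (7614 + 1551) + 42240 = 9165 + 42240 = 51405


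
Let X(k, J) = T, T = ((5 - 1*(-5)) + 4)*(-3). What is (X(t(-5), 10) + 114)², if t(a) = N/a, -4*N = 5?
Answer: 5184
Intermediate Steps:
N = -5/4 (N = -¼*5 = -5/4 ≈ -1.2500)
T = -42 (T = ((5 + 5) + 4)*(-3) = (10 + 4)*(-3) = 14*(-3) = -42)
t(a) = -5/(4*a)
X(k, J) = -42
(X(t(-5), 10) + 114)² = (-42 + 114)² = 72² = 5184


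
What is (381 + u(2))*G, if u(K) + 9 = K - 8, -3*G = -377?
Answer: 45994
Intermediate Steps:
G = 377/3 (G = -⅓*(-377) = 377/3 ≈ 125.67)
u(K) = -17 + K (u(K) = -9 + (K - 8) = -9 + (-8 + K) = -17 + K)
(381 + u(2))*G = (381 + (-17 + 2))*(377/3) = (381 - 15)*(377/3) = 366*(377/3) = 45994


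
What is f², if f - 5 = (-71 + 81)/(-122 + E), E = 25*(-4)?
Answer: 302500/12321 ≈ 24.552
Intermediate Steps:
E = -100
f = 550/111 (f = 5 + (-71 + 81)/(-122 - 100) = 5 + 10/(-222) = 5 + 10*(-1/222) = 5 - 5/111 = 550/111 ≈ 4.9550)
f² = (550/111)² = 302500/12321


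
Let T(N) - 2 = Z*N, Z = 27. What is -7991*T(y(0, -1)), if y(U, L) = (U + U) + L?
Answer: 199775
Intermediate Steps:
y(U, L) = L + 2*U (y(U, L) = 2*U + L = L + 2*U)
T(N) = 2 + 27*N
-7991*T(y(0, -1)) = -7991*(2 + 27*(-1 + 2*0)) = -7991*(2 + 27*(-1 + 0)) = -7991*(2 + 27*(-1)) = -7991*(2 - 27) = -7991*(-25) = 199775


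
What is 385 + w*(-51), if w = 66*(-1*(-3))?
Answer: -9713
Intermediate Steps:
w = 198 (w = 66*3 = 198)
385 + w*(-51) = 385 + 198*(-51) = 385 - 10098 = -9713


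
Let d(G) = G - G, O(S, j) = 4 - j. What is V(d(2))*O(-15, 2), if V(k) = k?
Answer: 0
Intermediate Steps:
d(G) = 0
V(d(2))*O(-15, 2) = 0*(4 - 1*2) = 0*(4 - 2) = 0*2 = 0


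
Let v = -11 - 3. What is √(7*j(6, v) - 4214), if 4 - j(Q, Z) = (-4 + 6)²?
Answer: 7*I*√86 ≈ 64.915*I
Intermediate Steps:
v = -14
j(Q, Z) = 0 (j(Q, Z) = 4 - (-4 + 6)² = 4 - 1*2² = 4 - 1*4 = 4 - 4 = 0)
√(7*j(6, v) - 4214) = √(7*0 - 4214) = √(0 - 4214) = √(-4214) = 7*I*√86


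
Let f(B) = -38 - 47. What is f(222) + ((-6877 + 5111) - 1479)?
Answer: -3330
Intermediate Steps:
f(B) = -85
f(222) + ((-6877 + 5111) - 1479) = -85 + ((-6877 + 5111) - 1479) = -85 + (-1766 - 1479) = -85 - 3245 = -3330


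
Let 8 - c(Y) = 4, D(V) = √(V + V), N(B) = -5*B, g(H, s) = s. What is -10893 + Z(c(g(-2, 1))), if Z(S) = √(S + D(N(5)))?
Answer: -10893 + √(4 + 5*I*√2) ≈ -10891.0 + 1.436*I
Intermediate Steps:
D(V) = √2*√V (D(V) = √(2*V) = √2*√V)
c(Y) = 4 (c(Y) = 8 - 1*4 = 8 - 4 = 4)
Z(S) = √(S + 5*I*√2) (Z(S) = √(S + √2*√(-5*5)) = √(S + √2*√(-25)) = √(S + √2*(5*I)) = √(S + 5*I*√2))
-10893 + Z(c(g(-2, 1))) = -10893 + √(4 + 5*I*√2)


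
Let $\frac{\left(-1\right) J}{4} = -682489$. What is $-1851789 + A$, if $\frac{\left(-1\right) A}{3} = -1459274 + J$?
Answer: $-5663835$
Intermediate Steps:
$J = 2729956$ ($J = \left(-4\right) \left(-682489\right) = 2729956$)
$A = -3812046$ ($A = - 3 \left(-1459274 + 2729956\right) = \left(-3\right) 1270682 = -3812046$)
$-1851789 + A = -1851789 - 3812046 = -5663835$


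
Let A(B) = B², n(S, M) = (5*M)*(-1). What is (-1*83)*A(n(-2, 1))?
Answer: -2075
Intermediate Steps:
n(S, M) = -5*M
(-1*83)*A(n(-2, 1)) = (-1*83)*(-5*1)² = -83*(-5)² = -83*25 = -2075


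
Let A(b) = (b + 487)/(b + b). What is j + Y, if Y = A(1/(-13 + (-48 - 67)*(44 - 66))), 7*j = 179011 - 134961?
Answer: 4334280/7 ≈ 6.1918e+5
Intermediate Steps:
j = 44050/7 (j = (179011 - 134961)/7 = (1/7)*44050 = 44050/7 ≈ 6292.9)
A(b) = (487 + b)/(2*b) (A(b) = (487 + b)/((2*b)) = (487 + b)*(1/(2*b)) = (487 + b)/(2*b))
Y = 612890 (Y = (487 + 1/(-13 + (-48 - 67)*(44 - 66)))/(2*(1/(-13 + (-48 - 67)*(44 - 66)))) = (487 + 1/(-13 - 115*(-22)))/(2*(1/(-13 - 115*(-22)))) = (487 + 1/(-13 + 2530))/(2*(1/(-13 + 2530))) = (487 + 1/2517)/(2*(1/2517)) = (1/2)*2517*(1225780/2517) = 612890)
j + Y = 44050/7 + 612890 = 4334280/7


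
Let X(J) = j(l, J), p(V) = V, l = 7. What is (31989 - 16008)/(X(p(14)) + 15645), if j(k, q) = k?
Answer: 2283/2236 ≈ 1.0210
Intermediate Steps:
X(J) = 7
(31989 - 16008)/(X(p(14)) + 15645) = (31989 - 16008)/(7 + 15645) = 15981/15652 = 15981*(1/15652) = 2283/2236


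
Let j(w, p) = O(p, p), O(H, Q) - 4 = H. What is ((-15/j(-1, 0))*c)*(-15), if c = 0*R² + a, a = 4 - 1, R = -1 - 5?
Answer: 675/4 ≈ 168.75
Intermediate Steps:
O(H, Q) = 4 + H
R = -6
j(w, p) = 4 + p
a = 3
c = 3 (c = 0*(-6)² + 3 = 0*36 + 3 = 0 + 3 = 3)
((-15/j(-1, 0))*c)*(-15) = (-15/(4 + 0)*3)*(-15) = (-15/4*3)*(-15) = (-15*¼*3)*(-15) = -15/4*3*(-15) = -45/4*(-15) = 675/4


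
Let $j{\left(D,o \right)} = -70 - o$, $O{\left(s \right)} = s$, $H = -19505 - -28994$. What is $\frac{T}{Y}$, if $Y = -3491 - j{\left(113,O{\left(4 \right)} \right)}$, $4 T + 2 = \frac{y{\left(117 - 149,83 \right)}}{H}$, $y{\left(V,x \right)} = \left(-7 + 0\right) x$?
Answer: $\frac{19559}{129695652} \approx 0.00015081$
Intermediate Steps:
$H = 9489$ ($H = -19505 + 28994 = 9489$)
$y{\left(V,x \right)} = - 7 x$
$T = - \frac{19559}{37956}$ ($T = - \frac{1}{2} + \frac{\left(-7\right) 83 \cdot \frac{1}{9489}}{4} = - \frac{1}{2} + \frac{\left(-581\right) \frac{1}{9489}}{4} = - \frac{1}{2} + \frac{1}{4} \left(- \frac{581}{9489}\right) = - \frac{1}{2} - \frac{581}{37956} = - \frac{19559}{37956} \approx -0.51531$)
$Y = -3417$ ($Y = -3491 - \left(-70 - 4\right) = -3491 - -74 = -3491 + 74 = -3417$)
$\frac{T}{Y} = - \frac{19559}{37956 \left(-3417\right)} = \left(- \frac{19559}{37956}\right) \left(- \frac{1}{3417}\right) = \frac{19559}{129695652}$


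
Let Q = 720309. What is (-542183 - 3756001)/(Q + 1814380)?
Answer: -4298184/2534689 ≈ -1.6957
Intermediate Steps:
(-542183 - 3756001)/(Q + 1814380) = (-542183 - 3756001)/(720309 + 1814380) = -4298184/2534689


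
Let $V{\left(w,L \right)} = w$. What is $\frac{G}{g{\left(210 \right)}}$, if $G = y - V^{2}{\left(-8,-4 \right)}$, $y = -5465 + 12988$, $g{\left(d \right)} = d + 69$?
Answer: $\frac{7459}{279} \approx 26.735$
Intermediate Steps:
$g{\left(d \right)} = 69 + d$
$y = 7523$
$G = 7459$ ($G = 7523 - \left(-8\right)^{2} = 7523 - 64 = 7459$)
$\frac{G}{g{\left(210 \right)}} = \frac{7459}{69 + 210} = \frac{7459}{279}$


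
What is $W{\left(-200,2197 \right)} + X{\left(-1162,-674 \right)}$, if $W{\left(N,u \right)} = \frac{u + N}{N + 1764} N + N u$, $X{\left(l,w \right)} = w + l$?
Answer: $- \frac{172623126}{391} \approx -4.4149 \cdot 10^{5}$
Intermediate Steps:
$X{\left(l,w \right)} = l + w$
$W{\left(N,u \right)} = N u + \frac{N \left(N + u\right)}{1764 + N}$ ($W{\left(N,u \right)} = \frac{N + u}{1764 + N} N + N u = \frac{N \left(N + u\right)}{1764 + N} + N u = N u + \frac{N \left(N + u\right)}{1764 + N}$)
$W{\left(-200,2197 \right)} + X{\left(-1162,-674 \right)} = - \frac{200 \left(-200 + 1765 \cdot 2197 - 439400\right)}{1764 - 200} - 1836 = - \frac{200 \left(-200 + 3877705 - 439400\right)}{1564} - 1836 = \left(-200\right) \frac{1}{1564} \cdot 3438105 - 1836 = - \frac{171905250}{391} - 1836 = - \frac{172623126}{391}$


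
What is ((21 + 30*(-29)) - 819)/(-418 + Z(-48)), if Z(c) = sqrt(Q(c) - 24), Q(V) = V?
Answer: 174306/43699 + 2502*I*sqrt(2)/43699 ≈ 3.9888 + 0.080971*I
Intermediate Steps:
Z(c) = sqrt(-24 + c) (Z(c) = sqrt(c - 24) = sqrt(-24 + c))
((21 + 30*(-29)) - 819)/(-418 + Z(-48)) = ((21 + 30*(-29)) - 819)/(-418 + sqrt(-24 - 48)) = ((21 - 870) - 819)/(-418 + sqrt(-72)) = (-849 - 819)/(-418 + 6*I*sqrt(2)) = -1668/(-418 + 6*I*sqrt(2))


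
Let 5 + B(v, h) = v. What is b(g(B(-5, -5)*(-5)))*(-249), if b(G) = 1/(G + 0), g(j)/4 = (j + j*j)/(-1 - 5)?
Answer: 249/1700 ≈ 0.14647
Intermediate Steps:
B(v, h) = -5 + v
g(j) = -2*j/3 - 2*j**2/3 (g(j) = 4*((j + j*j)/(-1 - 5)) = 4*((j + j**2)/(-6)) = 4*((j + j**2)*(-1/6)) = 4*(-j/6 - j**2/6) = -2*j/3 - 2*j**2/3)
b(G) = 1/G
b(g(B(-5, -5)*(-5)))*(-249) = -249/(-2*(-5 - 5)*(-5)*(1 + (-5 - 5)*(-5))/3) = -249/(-2*(-10*(-5))*(1 - 10*(-5))/3) = -249/(-2/3*50*(1 + 50)) = -249/(-2/3*50*51) = -249/(-1700) = -1/1700*(-249) = 249/1700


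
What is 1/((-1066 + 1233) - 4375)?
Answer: -1/4208 ≈ -0.00023764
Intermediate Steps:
1/((-1066 + 1233) - 4375) = 1/(167 - 4375) = 1/(-4208) = -1/4208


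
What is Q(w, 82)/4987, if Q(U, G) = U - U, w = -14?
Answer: 0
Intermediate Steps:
Q(U, G) = 0
Q(w, 82)/4987 = 0/4987 = 0*(1/4987) = 0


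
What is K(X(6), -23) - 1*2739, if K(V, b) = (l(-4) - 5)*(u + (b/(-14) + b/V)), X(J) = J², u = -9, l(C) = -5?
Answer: -335039/126 ≈ -2659.0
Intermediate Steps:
K(V, b) = 90 + 5*b/7 - 10*b/V (K(V, b) = (-5 - 5)*(-9 + (b/(-14) + b/V)) = -10*(-9 + (b*(-1/14) + b/V)) = -10*(-9 + (-b/14 + b/V)) = -10*(-9 - b/14 + b/V) = 90 + 5*b/7 - 10*b/V)
K(X(6), -23) - 1*2739 = (90 + (5/7)*(-23) - 10*(-23)/6²) - 1*2739 = (90 - 115/7 - 10*(-23)/36) - 2739 = (90 - 115/7 - 10*(-23)*1/36) - 2739 = (90 - 115/7 + 115/18) - 2739 = 10075/126 - 2739 = -335039/126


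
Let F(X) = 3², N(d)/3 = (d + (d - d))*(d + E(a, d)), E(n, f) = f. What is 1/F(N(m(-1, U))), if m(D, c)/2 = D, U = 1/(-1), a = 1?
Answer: ⅑ ≈ 0.11111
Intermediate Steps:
U = -1
m(D, c) = 2*D
N(d) = 6*d² (N(d) = 3*((d + (d - d))*(d + d)) = 3*((d + 0)*(2*d)) = 3*(d*(2*d)) = 3*(2*d²) = 6*d²)
F(X) = 9
1/F(N(m(-1, U))) = 1/9 = ⅑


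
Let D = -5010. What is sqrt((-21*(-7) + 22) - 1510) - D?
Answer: 5010 + 3*I*sqrt(149) ≈ 5010.0 + 36.62*I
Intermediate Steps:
sqrt((-21*(-7) + 22) - 1510) - D = sqrt((-21*(-7) + 22) - 1510) - 1*(-5010) = sqrt((147 + 22) - 1510) + 5010 = sqrt(169 - 1510) + 5010 = sqrt(-1341) + 5010 = 3*I*sqrt(149) + 5010 = 5010 + 3*I*sqrt(149)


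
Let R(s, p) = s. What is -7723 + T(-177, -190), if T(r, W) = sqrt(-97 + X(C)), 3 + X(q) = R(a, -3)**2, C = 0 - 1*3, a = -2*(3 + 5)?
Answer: -7723 + 2*sqrt(39) ≈ -7710.5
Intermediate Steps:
a = -16 (a = -2*8 = -16)
C = -3 (C = 0 - 3 = -3)
X(q) = 253 (X(q) = -3 + (-16)**2 = -3 + 256 = 253)
T(r, W) = 2*sqrt(39) (T(r, W) = sqrt(-97 + 253) = sqrt(156) = 2*sqrt(39))
-7723 + T(-177, -190) = -7723 + 2*sqrt(39)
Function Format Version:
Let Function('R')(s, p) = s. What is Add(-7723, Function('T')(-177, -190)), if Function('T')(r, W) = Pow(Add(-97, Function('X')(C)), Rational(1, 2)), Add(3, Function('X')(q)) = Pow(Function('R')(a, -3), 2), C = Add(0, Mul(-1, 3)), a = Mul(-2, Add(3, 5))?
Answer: Add(-7723, Mul(2, Pow(39, Rational(1, 2)))) ≈ -7710.5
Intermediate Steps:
a = -16 (a = Mul(-2, 8) = -16)
C = -3 (C = Add(0, -3) = -3)
Function('X')(q) = 253 (Function('X')(q) = Add(-3, Pow(-16, 2)) = Add(-3, 256) = 253)
Function('T')(r, W) = Mul(2, Pow(39, Rational(1, 2))) (Function('T')(r, W) = Pow(Add(-97, 253), Rational(1, 2)) = Pow(156, Rational(1, 2)) = Mul(2, Pow(39, Rational(1, 2))))
Add(-7723, Function('T')(-177, -190)) = Add(-7723, Mul(2, Pow(39, Rational(1, 2))))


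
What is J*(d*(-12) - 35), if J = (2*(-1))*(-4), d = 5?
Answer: -760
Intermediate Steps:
J = 8 (J = -2*(-4) = 8)
J*(d*(-12) - 35) = 8*(5*(-12) - 35) = 8*(-60 - 35) = 8*(-95) = -760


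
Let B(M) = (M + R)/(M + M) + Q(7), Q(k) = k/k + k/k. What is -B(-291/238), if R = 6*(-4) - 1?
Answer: -7405/582 ≈ -12.723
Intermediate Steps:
R = -25 (R = -24 - 1 = -25)
Q(k) = 2 (Q(k) = 1 + 1 = 2)
B(M) = 2 + (-25 + M)/(2*M) (B(M) = (M - 25)/(M + M) + 2 = (-25 + M)/((2*M)) + 2 = (-25 + M)*(1/(2*M)) + 2 = (-25 + M)/(2*M) + 2 = 2 + (-25 + M)/(2*M))
-B(-291/238) = -5*(-5 - 291/238)/(2*((-291/238))) = -5*(-5 - 291*1/238)/(2*((-291*1/238))) = -5*(-5 - 291/238)/(2*(-291/238)) = -5*(-238)*(-1481)/(2*291*238) = -1*7405/582 = -7405/582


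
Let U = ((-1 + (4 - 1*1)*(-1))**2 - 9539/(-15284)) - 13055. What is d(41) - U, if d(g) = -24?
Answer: 198911721/15284 ≈ 13014.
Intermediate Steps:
U = -199278537/15284 (U = ((-1 + (4 - 1)*(-1))**2 - 9539*(-1/15284)) - 13055 = ((-1 + 3*(-1))**2 + 9539/15284) - 13055 = ((-1 - 3)**2 + 9539/15284) - 13055 = ((-4)**2 + 9539/15284) - 13055 = (16 + 9539/15284) - 13055 = 254083/15284 - 13055 = -199278537/15284 ≈ -13038.)
d(41) - U = -24 - 1*(-199278537/15284) = -24 + 199278537/15284 = 198911721/15284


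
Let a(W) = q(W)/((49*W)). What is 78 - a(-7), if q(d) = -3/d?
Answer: 187281/2401 ≈ 78.001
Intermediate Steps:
a(W) = -3/(49*W²) (a(W) = (-3/W)/((49*W)) = (-3/W)*(1/(49*W)) = -3/(49*W²))
78 - a(-7) = 78 - (-3)/(49*(-7)²) = 78 - (-3)/(49*49) = 78 - 1*(-3/2401) = 78 + 3/2401 = 187281/2401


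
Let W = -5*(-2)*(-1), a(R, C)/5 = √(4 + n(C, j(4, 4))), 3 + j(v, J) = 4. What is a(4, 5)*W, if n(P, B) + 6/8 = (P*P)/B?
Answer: -25*√113 ≈ -265.75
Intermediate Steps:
j(v, J) = 1 (j(v, J) = -3 + 4 = 1)
n(P, B) = -¾ + P²/B (n(P, B) = -¾ + (P*P)/B = -¾ + P²/B)
a(R, C) = 5*√(13/4 + C²) (a(R, C) = 5*√(4 + (-¾ + C²/1)) = 5*√(4 + (-¾ + 1*C²)) = 5*√(4 + (-¾ + C²)) = 5*√(13/4 + C²))
W = -10 (W = 10*(-1) = -10)
a(4, 5)*W = (5*√(13 + 4*5²)/2)*(-10) = (5*√(13 + 4*25)/2)*(-10) = (5*√(13 + 100)/2)*(-10) = (5*√113/2)*(-10) = -25*√113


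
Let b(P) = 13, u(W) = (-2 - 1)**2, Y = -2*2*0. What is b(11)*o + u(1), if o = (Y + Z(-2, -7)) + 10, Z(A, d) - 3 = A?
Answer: 152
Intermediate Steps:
Z(A, d) = 3 + A
Y = 0 (Y = -4*0 = 0)
u(W) = 9 (u(W) = (-3)**2 = 9)
o = 11 (o = (0 + (3 - 2)) + 10 = (0 + 1) + 10 = 1 + 10 = 11)
b(11)*o + u(1) = 13*11 + 9 = 143 + 9 = 152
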